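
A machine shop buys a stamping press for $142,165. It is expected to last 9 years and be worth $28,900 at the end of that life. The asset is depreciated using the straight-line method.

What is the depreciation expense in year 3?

$12,585

Depreciable base = $142,165 − $28,900 = $113,265.
Annual expense = $113,265 / 9 = $12,585.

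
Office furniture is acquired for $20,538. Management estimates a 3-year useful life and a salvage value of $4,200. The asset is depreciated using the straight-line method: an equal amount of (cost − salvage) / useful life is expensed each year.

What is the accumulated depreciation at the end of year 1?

$5,446

Depreciable base = $20,538 − $4,200 = $16,338.
Annual expense = $16,338 / 3 = $5,446.
End of year 1: book value $15,092.
Accumulated through year 1 = $20,538 − $15,092 = $5,446.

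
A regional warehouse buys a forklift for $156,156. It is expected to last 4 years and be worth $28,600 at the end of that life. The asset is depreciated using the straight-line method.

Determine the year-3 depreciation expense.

$31,889

Depreciable base = $156,156 − $28,600 = $127,556.
Annual expense = $127,556 / 4 = $31,889.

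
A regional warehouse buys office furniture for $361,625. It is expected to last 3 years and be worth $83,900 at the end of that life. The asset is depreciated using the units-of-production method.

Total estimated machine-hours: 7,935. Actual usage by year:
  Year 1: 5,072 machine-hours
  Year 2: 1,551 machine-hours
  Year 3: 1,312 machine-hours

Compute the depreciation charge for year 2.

$54,285

Depreciable base = $361,625 − $83,900 = $277,725.
Rate = $277,725 / 7,935 machine-hours = $35 per machine-hour.
Year 1: 5,072 × $35 = $177,520. Book value $184,105.
Year 2: 1,551 × $35 = $54,285. Book value $129,820.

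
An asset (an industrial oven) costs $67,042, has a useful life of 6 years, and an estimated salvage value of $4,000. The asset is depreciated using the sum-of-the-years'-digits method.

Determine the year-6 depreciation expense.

$3,002

Depreciable base = $67,042 − $4,000 = $63,042.
Sum of the years' digits = 6+5+4+3+2+1 = 21.
Year 1: $63,042 × 6/21 = $18,012. Book value $49,030.
Year 2: $63,042 × 5/21 = $15,010. Book value $34,020.
Year 3: $63,042 × 4/21 = $12,008. Book value $22,012.
Year 4: $63,042 × 3/21 = $9,006. Book value $13,006.
Year 5: $63,042 × 2/21 = $6,004. Book value $7,002.
Year 6: $63,042 × 1/21 = $3,002. Book value $4,000.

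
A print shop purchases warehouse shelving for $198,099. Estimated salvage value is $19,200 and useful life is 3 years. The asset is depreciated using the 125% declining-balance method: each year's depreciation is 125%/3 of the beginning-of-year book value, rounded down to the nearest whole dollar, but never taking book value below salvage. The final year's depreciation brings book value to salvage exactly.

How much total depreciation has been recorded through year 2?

Depreciable base = $198,099 − $19,200 = $178,899.
Year 1: ⌊$198,099 × 125%/3⌋ = $82,541. Book value $115,558.
Year 2: ⌊$115,558 × 125%/3⌋ = $48,149. Book value $67,409.
Accumulated through year 2 = $198,099 − $67,409 = $130,690.

$130,690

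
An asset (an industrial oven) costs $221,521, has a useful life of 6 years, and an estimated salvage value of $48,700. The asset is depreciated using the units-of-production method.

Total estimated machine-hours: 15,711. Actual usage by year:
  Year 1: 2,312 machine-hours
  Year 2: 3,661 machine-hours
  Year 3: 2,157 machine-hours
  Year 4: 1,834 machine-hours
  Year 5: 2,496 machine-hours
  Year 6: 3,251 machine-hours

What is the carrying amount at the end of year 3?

$132,091

Depreciable base = $221,521 − $48,700 = $172,821.
Rate = $172,821 / 15,711 machine-hours = $11 per machine-hour.
Year 1: 2,312 × $11 = $25,432. Book value $196,089.
Year 2: 3,661 × $11 = $40,271. Book value $155,818.
Year 3: 2,157 × $11 = $23,727. Book value $132,091.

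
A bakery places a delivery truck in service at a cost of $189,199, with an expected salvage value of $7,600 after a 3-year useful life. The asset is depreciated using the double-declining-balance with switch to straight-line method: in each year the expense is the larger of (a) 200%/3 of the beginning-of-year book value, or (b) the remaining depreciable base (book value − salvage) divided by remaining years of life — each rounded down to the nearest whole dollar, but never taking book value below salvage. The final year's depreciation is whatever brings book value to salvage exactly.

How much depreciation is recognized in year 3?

Depreciable base = $189,199 − $7,600 = $181,599.
Year 1: DB = ⌊$189,199 × 200%/3⌋ = $126,132; SL = ⌊$181,599/3⌋ = $60,533 → take DB $126,132. Book value $63,067.
Year 2: DB = ⌊$63,067 × 200%/3⌋ = $42,044; SL = ⌊$55,467/2⌋ = $27,733 → take DB $42,044. Book value $21,023.
Year 3 (final): $21,023 − $7,600 = $13,423. Book value $7,600.

$13,423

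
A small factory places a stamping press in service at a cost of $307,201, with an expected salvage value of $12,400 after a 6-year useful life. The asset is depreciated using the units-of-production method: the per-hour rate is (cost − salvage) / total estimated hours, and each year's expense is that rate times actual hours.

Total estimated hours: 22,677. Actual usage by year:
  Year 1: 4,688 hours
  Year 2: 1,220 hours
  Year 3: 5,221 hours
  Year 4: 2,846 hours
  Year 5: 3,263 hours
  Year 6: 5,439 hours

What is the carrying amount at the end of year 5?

$83,107

Depreciable base = $307,201 − $12,400 = $294,801.
Rate = $294,801 / 22,677 hours = $13 per hour.
Year 1: 4,688 × $13 = $60,944. Book value $246,257.
Year 2: 1,220 × $13 = $15,860. Book value $230,397.
Year 3: 5,221 × $13 = $67,873. Book value $162,524.
Year 4: 2,846 × $13 = $36,998. Book value $125,526.
Year 5: 3,263 × $13 = $42,419. Book value $83,107.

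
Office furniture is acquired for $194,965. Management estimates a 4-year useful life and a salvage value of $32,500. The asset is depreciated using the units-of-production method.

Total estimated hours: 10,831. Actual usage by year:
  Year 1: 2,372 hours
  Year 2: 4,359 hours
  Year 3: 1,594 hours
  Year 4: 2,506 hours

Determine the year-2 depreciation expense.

Depreciable base = $194,965 − $32,500 = $162,465.
Rate = $162,465 / 10,831 hours = $15 per hour.
Year 1: 2,372 × $15 = $35,580. Book value $159,385.
Year 2: 4,359 × $15 = $65,385. Book value $94,000.

$65,385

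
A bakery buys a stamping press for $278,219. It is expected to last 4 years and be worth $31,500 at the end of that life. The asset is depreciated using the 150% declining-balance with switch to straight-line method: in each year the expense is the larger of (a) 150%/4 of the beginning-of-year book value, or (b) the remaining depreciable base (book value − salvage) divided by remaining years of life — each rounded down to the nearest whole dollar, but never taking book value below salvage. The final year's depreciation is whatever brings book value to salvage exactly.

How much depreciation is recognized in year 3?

$40,755

Depreciable base = $278,219 − $31,500 = $246,719.
Year 1: DB = ⌊$278,219 × 150%/4⌋ = $104,332; SL = ⌊$246,719/4⌋ = $61,679 → take DB $104,332. Book value $173,887.
Year 2: DB = ⌊$173,887 × 150%/4⌋ = $65,207; SL = ⌊$142,387/3⌋ = $47,462 → take DB $65,207. Book value $108,680.
Year 3: DB = ⌊$108,680 × 150%/4⌋ = $40,755; SL = ⌊$77,180/2⌋ = $38,590 → take DB $40,755. Book value $67,925.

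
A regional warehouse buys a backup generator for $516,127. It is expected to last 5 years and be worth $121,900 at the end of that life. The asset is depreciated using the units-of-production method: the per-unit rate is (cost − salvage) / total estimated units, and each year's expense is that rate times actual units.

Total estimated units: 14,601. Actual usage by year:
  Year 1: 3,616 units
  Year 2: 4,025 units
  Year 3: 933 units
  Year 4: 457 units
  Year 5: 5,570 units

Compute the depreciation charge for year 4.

$12,339

Depreciable base = $516,127 − $121,900 = $394,227.
Rate = $394,227 / 14,601 units = $27 per unit.
Year 1: 3,616 × $27 = $97,632. Book value $418,495.
Year 2: 4,025 × $27 = $108,675. Book value $309,820.
Year 3: 933 × $27 = $25,191. Book value $284,629.
Year 4: 457 × $27 = $12,339. Book value $272,290.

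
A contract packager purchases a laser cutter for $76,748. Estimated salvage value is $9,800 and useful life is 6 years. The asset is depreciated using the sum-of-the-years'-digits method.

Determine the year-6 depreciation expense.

Depreciable base = $76,748 − $9,800 = $66,948.
Sum of the years' digits = 6+5+4+3+2+1 = 21.
Year 1: $66,948 × 6/21 = $19,128. Book value $57,620.
Year 2: $66,948 × 5/21 = $15,940. Book value $41,680.
Year 3: $66,948 × 4/21 = $12,752. Book value $28,928.
Year 4: $66,948 × 3/21 = $9,564. Book value $19,364.
Year 5: $66,948 × 2/21 = $6,376. Book value $12,988.
Year 6: $66,948 × 1/21 = $3,188. Book value $9,800.

$3,188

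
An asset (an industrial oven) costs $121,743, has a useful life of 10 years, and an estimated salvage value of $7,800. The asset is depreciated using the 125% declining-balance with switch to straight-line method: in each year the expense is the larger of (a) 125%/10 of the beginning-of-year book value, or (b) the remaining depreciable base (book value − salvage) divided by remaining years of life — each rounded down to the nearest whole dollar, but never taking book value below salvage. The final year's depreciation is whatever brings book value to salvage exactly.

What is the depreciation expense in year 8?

$10,537

Depreciable base = $121,743 − $7,800 = $113,943.
Year 1: DB = ⌊$121,743 × 125%/10⌋ = $15,217; SL = ⌊$113,943/10⌋ = $11,394 → take DB $15,217. Book value $106,526.
Year 2: DB = ⌊$106,526 × 125%/10⌋ = $13,315; SL = ⌊$98,726/9⌋ = $10,969 → take DB $13,315. Book value $93,211.
Year 3: DB = ⌊$93,211 × 125%/10⌋ = $11,651; SL = ⌊$85,411/8⌋ = $10,676 → take DB $11,651. Book value $81,560.
Year 4: DB = ⌊$81,560 × 125%/10⌋ = $10,195; SL = ⌊$73,760/7⌋ = $10,537 → take SL $10,537. Book value $71,023.
Year 5: DB = ⌊$71,023 × 125%/10⌋ = $8,877; SL = ⌊$63,223/6⌋ = $10,537 → take SL $10,537. Book value $60,486.
Year 6: DB = ⌊$60,486 × 125%/10⌋ = $7,560; SL = ⌊$52,686/5⌋ = $10,537 → take SL $10,537. Book value $49,949.
Year 7: DB = ⌊$49,949 × 125%/10⌋ = $6,243; SL = ⌊$42,149/4⌋ = $10,537 → take SL $10,537. Book value $39,412.
Year 8: DB = ⌊$39,412 × 125%/10⌋ = $4,926; SL = ⌊$31,612/3⌋ = $10,537 → take SL $10,537. Book value $28,875.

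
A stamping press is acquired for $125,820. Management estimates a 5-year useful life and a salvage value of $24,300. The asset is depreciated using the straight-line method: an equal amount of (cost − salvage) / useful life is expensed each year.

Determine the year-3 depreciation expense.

Depreciable base = $125,820 − $24,300 = $101,520.
Annual expense = $101,520 / 5 = $20,304.

$20,304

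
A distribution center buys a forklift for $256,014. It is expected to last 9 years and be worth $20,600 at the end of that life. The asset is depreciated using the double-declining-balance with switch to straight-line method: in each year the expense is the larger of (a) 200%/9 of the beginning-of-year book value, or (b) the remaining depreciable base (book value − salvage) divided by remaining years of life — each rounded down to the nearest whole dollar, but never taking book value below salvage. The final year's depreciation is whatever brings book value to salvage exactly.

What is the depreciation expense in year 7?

Depreciable base = $256,014 − $20,600 = $235,414.
Year 1: DB = ⌊$256,014 × 200%/9⌋ = $56,892; SL = ⌊$235,414/9⌋ = $26,157 → take DB $56,892. Book value $199,122.
Year 2: DB = ⌊$199,122 × 200%/9⌋ = $44,249; SL = ⌊$178,522/8⌋ = $22,315 → take DB $44,249. Book value $154,873.
Year 3: DB = ⌊$154,873 × 200%/9⌋ = $34,416; SL = ⌊$134,273/7⌋ = $19,181 → take DB $34,416. Book value $120,457.
Year 4: DB = ⌊$120,457 × 200%/9⌋ = $26,768; SL = ⌊$99,857/6⌋ = $16,642 → take DB $26,768. Book value $93,689.
Year 5: DB = ⌊$93,689 × 200%/9⌋ = $20,819; SL = ⌊$73,089/5⌋ = $14,617 → take DB $20,819. Book value $72,870.
Year 6: DB = ⌊$72,870 × 200%/9⌋ = $16,193; SL = ⌊$52,270/4⌋ = $13,067 → take DB $16,193. Book value $56,677.
Year 7: DB = ⌊$56,677 × 200%/9⌋ = $12,594; SL = ⌊$36,077/3⌋ = $12,025 → take DB $12,594. Book value $44,083.

$12,594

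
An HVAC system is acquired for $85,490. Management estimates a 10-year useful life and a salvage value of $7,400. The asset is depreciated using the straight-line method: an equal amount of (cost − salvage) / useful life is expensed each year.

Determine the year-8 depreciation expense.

Depreciable base = $85,490 − $7,400 = $78,090.
Annual expense = $78,090 / 10 = $7,809.

$7,809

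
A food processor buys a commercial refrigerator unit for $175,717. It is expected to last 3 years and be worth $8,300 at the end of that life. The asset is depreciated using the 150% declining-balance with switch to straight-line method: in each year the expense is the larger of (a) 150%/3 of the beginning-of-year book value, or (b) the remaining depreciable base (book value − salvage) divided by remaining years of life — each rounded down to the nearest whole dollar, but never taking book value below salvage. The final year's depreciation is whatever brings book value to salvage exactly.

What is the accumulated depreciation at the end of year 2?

Depreciable base = $175,717 − $8,300 = $167,417.
Year 1: DB = ⌊$175,717 × 150%/3⌋ = $87,858; SL = ⌊$167,417/3⌋ = $55,805 → take DB $87,858. Book value $87,859.
Year 2: DB = ⌊$87,859 × 150%/3⌋ = $43,929; SL = ⌊$79,559/2⌋ = $39,779 → take DB $43,929. Book value $43,930.
Accumulated through year 2 = $175,717 − $43,930 = $131,787.

$131,787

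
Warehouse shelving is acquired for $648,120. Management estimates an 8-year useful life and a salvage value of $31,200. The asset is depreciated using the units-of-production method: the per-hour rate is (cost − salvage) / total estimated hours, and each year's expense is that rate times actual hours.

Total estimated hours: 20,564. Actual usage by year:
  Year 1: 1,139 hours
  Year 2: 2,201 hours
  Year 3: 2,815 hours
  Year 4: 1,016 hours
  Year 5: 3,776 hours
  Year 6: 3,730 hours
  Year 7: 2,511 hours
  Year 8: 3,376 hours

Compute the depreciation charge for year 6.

$111,900

Depreciable base = $648,120 − $31,200 = $616,920.
Rate = $616,920 / 20,564 hours = $30 per hour.
Year 1: 1,139 × $30 = $34,170. Book value $613,950.
Year 2: 2,201 × $30 = $66,030. Book value $547,920.
Year 3: 2,815 × $30 = $84,450. Book value $463,470.
Year 4: 1,016 × $30 = $30,480. Book value $432,990.
Year 5: 3,776 × $30 = $113,280. Book value $319,710.
Year 6: 3,730 × $30 = $111,900. Book value $207,810.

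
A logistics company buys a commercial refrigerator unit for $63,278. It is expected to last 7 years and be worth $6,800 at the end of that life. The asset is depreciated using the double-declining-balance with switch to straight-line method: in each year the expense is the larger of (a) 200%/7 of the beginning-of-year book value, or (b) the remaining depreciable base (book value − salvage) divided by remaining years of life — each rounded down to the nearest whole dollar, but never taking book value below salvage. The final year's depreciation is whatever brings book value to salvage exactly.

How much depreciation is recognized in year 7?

Depreciable base = $63,278 − $6,800 = $56,478.
Year 1: DB = ⌊$63,278 × 200%/7⌋ = $18,079; SL = ⌊$56,478/7⌋ = $8,068 → take DB $18,079. Book value $45,199.
Year 2: DB = ⌊$45,199 × 200%/7⌋ = $12,914; SL = ⌊$38,399/6⌋ = $6,399 → take DB $12,914. Book value $32,285.
Year 3: DB = ⌊$32,285 × 200%/7⌋ = $9,224; SL = ⌊$25,485/5⌋ = $5,097 → take DB $9,224. Book value $23,061.
Year 4: DB = ⌊$23,061 × 200%/7⌋ = $6,588; SL = ⌊$16,261/4⌋ = $4,065 → take DB $6,588. Book value $16,473.
Year 5: DB = ⌊$16,473 × 200%/7⌋ = $4,706; SL = ⌊$9,673/3⌋ = $3,224 → take DB $4,706. Book value $11,767.
Year 6: DB = ⌊$11,767 × 200%/7⌋ = $3,362; SL = ⌊$4,967/2⌋ = $2,483 → take DB $3,362. Book value $8,405.
Year 7 (final): $8,405 − $6,800 = $1,605. Book value $6,800.

$1,605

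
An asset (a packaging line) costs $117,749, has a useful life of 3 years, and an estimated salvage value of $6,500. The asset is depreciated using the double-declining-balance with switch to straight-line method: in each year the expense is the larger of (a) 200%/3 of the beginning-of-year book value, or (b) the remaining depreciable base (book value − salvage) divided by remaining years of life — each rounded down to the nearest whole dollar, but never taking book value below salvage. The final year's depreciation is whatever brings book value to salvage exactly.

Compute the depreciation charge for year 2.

$26,166

Depreciable base = $117,749 − $6,500 = $111,249.
Year 1: DB = ⌊$117,749 × 200%/3⌋ = $78,499; SL = ⌊$111,249/3⌋ = $37,083 → take DB $78,499. Book value $39,250.
Year 2: DB = ⌊$39,250 × 200%/3⌋ = $26,166; SL = ⌊$32,750/2⌋ = $16,375 → take DB $26,166. Book value $13,084.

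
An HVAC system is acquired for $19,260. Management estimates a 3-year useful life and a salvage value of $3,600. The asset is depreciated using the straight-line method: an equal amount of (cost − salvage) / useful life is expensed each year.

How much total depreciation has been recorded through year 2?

Depreciable base = $19,260 − $3,600 = $15,660.
Annual expense = $15,660 / 3 = $5,220.
End of year 1: book value $14,040.
End of year 2: book value $8,820.
Accumulated through year 2 = $19,260 − $8,820 = $10,440.

$10,440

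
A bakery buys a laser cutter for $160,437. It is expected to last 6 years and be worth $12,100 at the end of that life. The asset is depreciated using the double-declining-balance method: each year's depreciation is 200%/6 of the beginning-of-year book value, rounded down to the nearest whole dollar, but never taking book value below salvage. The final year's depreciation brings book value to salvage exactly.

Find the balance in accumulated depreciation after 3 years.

$112,899

Depreciable base = $160,437 − $12,100 = $148,337.
Year 1: ⌊$160,437 × 200%/6⌋ = $53,479. Book value $106,958.
Year 2: ⌊$106,958 × 200%/6⌋ = $35,652. Book value $71,306.
Year 3: ⌊$71,306 × 200%/6⌋ = $23,768. Book value $47,538.
Accumulated through year 3 = $160,437 − $47,538 = $112,899.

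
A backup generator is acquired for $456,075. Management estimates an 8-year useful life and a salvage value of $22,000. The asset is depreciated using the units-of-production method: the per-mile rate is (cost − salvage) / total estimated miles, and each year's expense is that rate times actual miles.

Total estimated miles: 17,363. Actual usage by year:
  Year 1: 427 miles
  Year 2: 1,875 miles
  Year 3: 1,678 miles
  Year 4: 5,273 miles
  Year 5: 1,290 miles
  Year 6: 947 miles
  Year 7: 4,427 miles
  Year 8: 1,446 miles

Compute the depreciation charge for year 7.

$110,675

Depreciable base = $456,075 − $22,000 = $434,075.
Rate = $434,075 / 17,363 miles = $25 per mile.
Year 1: 427 × $25 = $10,675. Book value $445,400.
Year 2: 1,875 × $25 = $46,875. Book value $398,525.
Year 3: 1,678 × $25 = $41,950. Book value $356,575.
Year 4: 5,273 × $25 = $131,825. Book value $224,750.
Year 5: 1,290 × $25 = $32,250. Book value $192,500.
Year 6: 947 × $25 = $23,675. Book value $168,825.
Year 7: 4,427 × $25 = $110,675. Book value $58,150.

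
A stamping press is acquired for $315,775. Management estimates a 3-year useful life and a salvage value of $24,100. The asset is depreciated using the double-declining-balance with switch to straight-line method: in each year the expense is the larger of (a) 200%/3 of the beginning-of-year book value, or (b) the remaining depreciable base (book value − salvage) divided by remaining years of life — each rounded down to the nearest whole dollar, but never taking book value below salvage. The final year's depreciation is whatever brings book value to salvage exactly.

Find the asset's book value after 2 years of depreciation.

Depreciable base = $315,775 − $24,100 = $291,675.
Year 1: DB = ⌊$315,775 × 200%/3⌋ = $210,516; SL = ⌊$291,675/3⌋ = $97,225 → take DB $210,516. Book value $105,259.
Year 2: DB = ⌊$105,259 × 200%/3⌋ = $70,172; SL = ⌊$81,159/2⌋ = $40,579 → take DB $70,172. Book value $35,087.

$35,087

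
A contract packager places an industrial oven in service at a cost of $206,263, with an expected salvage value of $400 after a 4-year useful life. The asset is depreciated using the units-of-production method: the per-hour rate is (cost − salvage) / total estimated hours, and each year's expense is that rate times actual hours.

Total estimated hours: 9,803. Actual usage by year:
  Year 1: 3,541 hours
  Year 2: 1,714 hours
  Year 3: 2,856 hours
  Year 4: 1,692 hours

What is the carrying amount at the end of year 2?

Depreciable base = $206,263 − $400 = $205,863.
Rate = $205,863 / 9,803 hours = $21 per hour.
Year 1: 3,541 × $21 = $74,361. Book value $131,902.
Year 2: 1,714 × $21 = $35,994. Book value $95,908.

$95,908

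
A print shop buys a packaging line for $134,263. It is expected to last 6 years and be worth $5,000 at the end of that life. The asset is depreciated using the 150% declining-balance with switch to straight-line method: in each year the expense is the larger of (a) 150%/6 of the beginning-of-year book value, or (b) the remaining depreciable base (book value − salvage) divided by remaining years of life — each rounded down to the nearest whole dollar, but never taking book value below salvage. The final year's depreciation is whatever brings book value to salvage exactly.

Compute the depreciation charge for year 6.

Depreciable base = $134,263 − $5,000 = $129,263.
Year 1: DB = ⌊$134,263 × 150%/6⌋ = $33,565; SL = ⌊$129,263/6⌋ = $21,543 → take DB $33,565. Book value $100,698.
Year 2: DB = ⌊$100,698 × 150%/6⌋ = $25,174; SL = ⌊$95,698/5⌋ = $19,139 → take DB $25,174. Book value $75,524.
Year 3: DB = ⌊$75,524 × 150%/6⌋ = $18,881; SL = ⌊$70,524/4⌋ = $17,631 → take DB $18,881. Book value $56,643.
Year 4: DB = ⌊$56,643 × 150%/6⌋ = $14,160; SL = ⌊$51,643/3⌋ = $17,214 → take SL $17,214. Book value $39,429.
Year 5: DB = ⌊$39,429 × 150%/6⌋ = $9,857; SL = ⌊$34,429/2⌋ = $17,214 → take SL $17,214. Book value $22,215.
Year 6 (final): $22,215 − $5,000 = $17,215. Book value $5,000.

$17,215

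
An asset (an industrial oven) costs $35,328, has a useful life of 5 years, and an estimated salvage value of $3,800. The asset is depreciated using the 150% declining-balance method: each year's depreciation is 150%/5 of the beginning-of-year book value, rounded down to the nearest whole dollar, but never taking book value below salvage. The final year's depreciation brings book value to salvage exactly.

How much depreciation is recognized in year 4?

Depreciable base = $35,328 − $3,800 = $31,528.
Year 1: ⌊$35,328 × 150%/5⌋ = $10,598. Book value $24,730.
Year 2: ⌊$24,730 × 150%/5⌋ = $7,419. Book value $17,311.
Year 3: ⌊$17,311 × 150%/5⌋ = $5,193. Book value $12,118.
Year 4: ⌊$12,118 × 150%/5⌋ = $3,635. Book value $8,483.

$3,635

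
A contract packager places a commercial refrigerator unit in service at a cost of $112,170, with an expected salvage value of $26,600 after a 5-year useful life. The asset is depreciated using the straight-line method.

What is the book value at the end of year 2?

Depreciable base = $112,170 − $26,600 = $85,570.
Annual expense = $85,570 / 5 = $17,114.
End of year 1: book value $95,056.
End of year 2: book value $77,942.

$77,942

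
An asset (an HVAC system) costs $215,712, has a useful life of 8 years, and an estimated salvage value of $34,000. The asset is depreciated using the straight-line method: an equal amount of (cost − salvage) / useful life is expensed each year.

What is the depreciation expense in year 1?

$22,714

Depreciable base = $215,712 − $34,000 = $181,712.
Annual expense = $181,712 / 8 = $22,714.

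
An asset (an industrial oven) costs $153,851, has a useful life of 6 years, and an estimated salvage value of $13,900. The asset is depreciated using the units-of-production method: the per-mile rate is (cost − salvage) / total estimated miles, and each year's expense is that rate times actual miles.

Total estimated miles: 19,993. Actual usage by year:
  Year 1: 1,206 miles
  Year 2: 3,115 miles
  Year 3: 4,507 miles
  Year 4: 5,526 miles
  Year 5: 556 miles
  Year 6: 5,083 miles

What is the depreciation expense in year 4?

Depreciable base = $153,851 − $13,900 = $139,951.
Rate = $139,951 / 19,993 miles = $7 per mile.
Year 1: 1,206 × $7 = $8,442. Book value $145,409.
Year 2: 3,115 × $7 = $21,805. Book value $123,604.
Year 3: 4,507 × $7 = $31,549. Book value $92,055.
Year 4: 5,526 × $7 = $38,682. Book value $53,373.

$38,682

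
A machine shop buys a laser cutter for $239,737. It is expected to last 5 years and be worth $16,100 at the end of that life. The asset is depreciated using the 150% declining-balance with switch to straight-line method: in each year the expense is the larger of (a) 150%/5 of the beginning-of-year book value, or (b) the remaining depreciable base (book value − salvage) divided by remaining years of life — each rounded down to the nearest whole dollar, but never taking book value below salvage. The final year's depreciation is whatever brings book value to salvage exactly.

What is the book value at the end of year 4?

Depreciable base = $239,737 − $16,100 = $223,637.
Year 1: DB = ⌊$239,737 × 150%/5⌋ = $71,921; SL = ⌊$223,637/5⌋ = $44,727 → take DB $71,921. Book value $167,816.
Year 2: DB = ⌊$167,816 × 150%/5⌋ = $50,344; SL = ⌊$151,716/4⌋ = $37,929 → take DB $50,344. Book value $117,472.
Year 3: DB = ⌊$117,472 × 150%/5⌋ = $35,241; SL = ⌊$101,372/3⌋ = $33,790 → take DB $35,241. Book value $82,231.
Year 4: DB = ⌊$82,231 × 150%/5⌋ = $24,669; SL = ⌊$66,131/2⌋ = $33,065 → take SL $33,065. Book value $49,166.

$49,166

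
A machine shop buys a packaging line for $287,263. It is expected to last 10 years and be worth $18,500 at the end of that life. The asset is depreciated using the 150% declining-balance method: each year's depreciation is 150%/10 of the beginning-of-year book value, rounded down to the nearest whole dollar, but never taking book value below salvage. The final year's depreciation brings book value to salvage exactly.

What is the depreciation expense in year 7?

Depreciable base = $287,263 − $18,500 = $268,763.
Year 1: ⌊$287,263 × 150%/10⌋ = $43,089. Book value $244,174.
Year 2: ⌊$244,174 × 150%/10⌋ = $36,626. Book value $207,548.
Year 3: ⌊$207,548 × 150%/10⌋ = $31,132. Book value $176,416.
Year 4: ⌊$176,416 × 150%/10⌋ = $26,462. Book value $149,954.
Year 5: ⌊$149,954 × 150%/10⌋ = $22,493. Book value $127,461.
Year 6: ⌊$127,461 × 150%/10⌋ = $19,119. Book value $108,342.
Year 7: ⌊$108,342 × 150%/10⌋ = $16,251. Book value $92,091.

$16,251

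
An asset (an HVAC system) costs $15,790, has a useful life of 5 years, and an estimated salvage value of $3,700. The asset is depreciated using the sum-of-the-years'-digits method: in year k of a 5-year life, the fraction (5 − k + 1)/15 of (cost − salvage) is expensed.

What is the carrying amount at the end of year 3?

$6,118

Depreciable base = $15,790 − $3,700 = $12,090.
Sum of the years' digits = 5+4+3+2+1 = 15.
Year 1: $12,090 × 5/15 = $4,030. Book value $11,760.
Year 2: $12,090 × 4/15 = $3,224. Book value $8,536.
Year 3: $12,090 × 3/15 = $2,418. Book value $6,118.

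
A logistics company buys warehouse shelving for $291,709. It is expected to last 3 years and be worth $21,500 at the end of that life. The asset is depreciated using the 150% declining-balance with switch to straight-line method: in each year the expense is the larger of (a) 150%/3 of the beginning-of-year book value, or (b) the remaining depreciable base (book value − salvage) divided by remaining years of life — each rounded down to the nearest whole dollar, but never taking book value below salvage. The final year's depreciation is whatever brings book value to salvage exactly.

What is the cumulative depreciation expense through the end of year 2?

$218,781

Depreciable base = $291,709 − $21,500 = $270,209.
Year 1: DB = ⌊$291,709 × 150%/3⌋ = $145,854; SL = ⌊$270,209/3⌋ = $90,069 → take DB $145,854. Book value $145,855.
Year 2: DB = ⌊$145,855 × 150%/3⌋ = $72,927; SL = ⌊$124,355/2⌋ = $62,177 → take DB $72,927. Book value $72,928.
Accumulated through year 2 = $291,709 − $72,928 = $218,781.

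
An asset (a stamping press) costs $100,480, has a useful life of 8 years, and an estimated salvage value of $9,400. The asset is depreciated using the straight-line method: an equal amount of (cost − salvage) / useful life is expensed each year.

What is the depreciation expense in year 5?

Depreciable base = $100,480 − $9,400 = $91,080.
Annual expense = $91,080 / 8 = $11,385.

$11,385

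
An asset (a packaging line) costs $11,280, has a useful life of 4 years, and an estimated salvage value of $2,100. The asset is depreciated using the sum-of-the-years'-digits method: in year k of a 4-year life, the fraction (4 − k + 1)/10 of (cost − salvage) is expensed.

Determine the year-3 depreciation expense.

Depreciable base = $11,280 − $2,100 = $9,180.
Sum of the years' digits = 4+3+2+1 = 10.
Year 1: $9,180 × 4/10 = $3,672. Book value $7,608.
Year 2: $9,180 × 3/10 = $2,754. Book value $4,854.
Year 3: $9,180 × 2/10 = $1,836. Book value $3,018.

$1,836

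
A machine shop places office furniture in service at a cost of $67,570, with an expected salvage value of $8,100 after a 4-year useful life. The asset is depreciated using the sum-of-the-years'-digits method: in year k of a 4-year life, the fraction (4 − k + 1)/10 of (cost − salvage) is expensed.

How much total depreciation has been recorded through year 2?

$41,629

Depreciable base = $67,570 − $8,100 = $59,470.
Sum of the years' digits = 4+3+2+1 = 10.
Year 1: $59,470 × 4/10 = $23,788. Book value $43,782.
Year 2: $59,470 × 3/10 = $17,841. Book value $25,941.
Accumulated through year 2 = $67,570 − $25,941 = $41,629.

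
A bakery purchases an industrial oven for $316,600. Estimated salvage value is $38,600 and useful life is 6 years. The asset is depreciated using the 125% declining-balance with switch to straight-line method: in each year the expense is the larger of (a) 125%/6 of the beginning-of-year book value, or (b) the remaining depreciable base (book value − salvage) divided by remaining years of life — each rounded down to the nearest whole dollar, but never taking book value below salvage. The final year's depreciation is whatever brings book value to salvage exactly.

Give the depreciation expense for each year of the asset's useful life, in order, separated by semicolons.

$65,958; $52,217; $41,338; $39,495; $39,496; $39,496

Depreciable base = $316,600 − $38,600 = $278,000.
Year 1: DB = ⌊$316,600 × 125%/6⌋ = $65,958; SL = ⌊$278,000/6⌋ = $46,333 → take DB $65,958. Book value $250,642.
Year 2: DB = ⌊$250,642 × 125%/6⌋ = $52,217; SL = ⌊$212,042/5⌋ = $42,408 → take DB $52,217. Book value $198,425.
Year 3: DB = ⌊$198,425 × 125%/6⌋ = $41,338; SL = ⌊$159,825/4⌋ = $39,956 → take DB $41,338. Book value $157,087.
Year 4: DB = ⌊$157,087 × 125%/6⌋ = $32,726; SL = ⌊$118,487/3⌋ = $39,495 → take SL $39,495. Book value $117,592.
Year 5: DB = ⌊$117,592 × 125%/6⌋ = $24,498; SL = ⌊$78,992/2⌋ = $39,496 → take SL $39,496. Book value $78,096.
Year 6 (final): $78,096 − $38,600 = $39,496. Book value $38,600.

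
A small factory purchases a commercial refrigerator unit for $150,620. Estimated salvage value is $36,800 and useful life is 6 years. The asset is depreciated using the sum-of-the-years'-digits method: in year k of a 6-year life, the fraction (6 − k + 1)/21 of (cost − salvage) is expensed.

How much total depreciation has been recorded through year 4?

Depreciable base = $150,620 − $36,800 = $113,820.
Sum of the years' digits = 6+5+4+3+2+1 = 21.
Year 1: $113,820 × 6/21 = $32,520. Book value $118,100.
Year 2: $113,820 × 5/21 = $27,100. Book value $91,000.
Year 3: $113,820 × 4/21 = $21,680. Book value $69,320.
Year 4: $113,820 × 3/21 = $16,260. Book value $53,060.
Accumulated through year 4 = $150,620 − $53,060 = $97,560.

$97,560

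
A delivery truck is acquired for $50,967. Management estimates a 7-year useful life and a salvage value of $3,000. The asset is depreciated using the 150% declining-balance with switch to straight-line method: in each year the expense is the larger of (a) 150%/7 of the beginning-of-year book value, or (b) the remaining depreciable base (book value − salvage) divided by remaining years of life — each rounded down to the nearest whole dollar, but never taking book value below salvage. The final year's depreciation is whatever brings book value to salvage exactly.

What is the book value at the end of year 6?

Depreciable base = $50,967 − $3,000 = $47,967.
Year 1: DB = ⌊$50,967 × 150%/7⌋ = $10,921; SL = ⌊$47,967/7⌋ = $6,852 → take DB $10,921. Book value $40,046.
Year 2: DB = ⌊$40,046 × 150%/7⌋ = $8,581; SL = ⌊$37,046/6⌋ = $6,174 → take DB $8,581. Book value $31,465.
Year 3: DB = ⌊$31,465 × 150%/7⌋ = $6,742; SL = ⌊$28,465/5⌋ = $5,693 → take DB $6,742. Book value $24,723.
Year 4: DB = ⌊$24,723 × 150%/7⌋ = $5,297; SL = ⌊$21,723/4⌋ = $5,430 → take SL $5,430. Book value $19,293.
Year 5: DB = ⌊$19,293 × 150%/7⌋ = $4,134; SL = ⌊$16,293/3⌋ = $5,431 → take SL $5,431. Book value $13,862.
Year 6: DB = ⌊$13,862 × 150%/7⌋ = $2,970; SL = ⌊$10,862/2⌋ = $5,431 → take SL $5,431. Book value $8,431.

$8,431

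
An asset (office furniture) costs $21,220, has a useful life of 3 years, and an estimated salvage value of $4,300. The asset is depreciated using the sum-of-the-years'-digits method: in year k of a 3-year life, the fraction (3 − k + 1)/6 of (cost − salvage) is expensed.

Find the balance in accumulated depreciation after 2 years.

$14,100

Depreciable base = $21,220 − $4,300 = $16,920.
Sum of the years' digits = 3+2+1 = 6.
Year 1: $16,920 × 3/6 = $8,460. Book value $12,760.
Year 2: $16,920 × 2/6 = $5,640. Book value $7,120.
Accumulated through year 2 = $21,220 − $7,120 = $14,100.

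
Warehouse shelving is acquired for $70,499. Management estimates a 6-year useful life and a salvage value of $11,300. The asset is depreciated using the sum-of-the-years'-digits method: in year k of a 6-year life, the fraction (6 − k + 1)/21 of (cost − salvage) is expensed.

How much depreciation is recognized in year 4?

$8,457

Depreciable base = $70,499 − $11,300 = $59,199.
Sum of the years' digits = 6+5+4+3+2+1 = 21.
Year 1: $59,199 × 6/21 = $16,914. Book value $53,585.
Year 2: $59,199 × 5/21 = $14,095. Book value $39,490.
Year 3: $59,199 × 4/21 = $11,276. Book value $28,214.
Year 4: $59,199 × 3/21 = $8,457. Book value $19,757.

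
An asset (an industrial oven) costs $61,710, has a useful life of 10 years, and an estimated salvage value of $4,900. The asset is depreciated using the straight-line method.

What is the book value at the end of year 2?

$50,348

Depreciable base = $61,710 − $4,900 = $56,810.
Annual expense = $56,810 / 10 = $5,681.
End of year 1: book value $56,029.
End of year 2: book value $50,348.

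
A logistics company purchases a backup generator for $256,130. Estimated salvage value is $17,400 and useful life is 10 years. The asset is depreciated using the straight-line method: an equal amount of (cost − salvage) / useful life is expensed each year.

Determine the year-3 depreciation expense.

$23,873

Depreciable base = $256,130 − $17,400 = $238,730.
Annual expense = $238,730 / 10 = $23,873.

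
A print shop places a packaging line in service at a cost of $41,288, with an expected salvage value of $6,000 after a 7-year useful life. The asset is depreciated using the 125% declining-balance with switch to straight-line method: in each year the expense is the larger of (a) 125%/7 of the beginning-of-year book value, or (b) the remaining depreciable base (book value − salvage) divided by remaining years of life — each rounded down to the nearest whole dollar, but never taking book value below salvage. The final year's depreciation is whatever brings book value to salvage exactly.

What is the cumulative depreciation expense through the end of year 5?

$26,845

Depreciable base = $41,288 − $6,000 = $35,288.
Year 1: DB = ⌊$41,288 × 125%/7⌋ = $7,372; SL = ⌊$35,288/7⌋ = $5,041 → take DB $7,372. Book value $33,916.
Year 2: DB = ⌊$33,916 × 125%/7⌋ = $6,056; SL = ⌊$27,916/6⌋ = $4,652 → take DB $6,056. Book value $27,860.
Year 3: DB = ⌊$27,860 × 125%/7⌋ = $4,975; SL = ⌊$21,860/5⌋ = $4,372 → take DB $4,975. Book value $22,885.
Year 4: DB = ⌊$22,885 × 125%/7⌋ = $4,086; SL = ⌊$16,885/4⌋ = $4,221 → take SL $4,221. Book value $18,664.
Year 5: DB = ⌊$18,664 × 125%/7⌋ = $3,332; SL = ⌊$12,664/3⌋ = $4,221 → take SL $4,221. Book value $14,443.
Accumulated through year 5 = $41,288 − $14,443 = $26,845.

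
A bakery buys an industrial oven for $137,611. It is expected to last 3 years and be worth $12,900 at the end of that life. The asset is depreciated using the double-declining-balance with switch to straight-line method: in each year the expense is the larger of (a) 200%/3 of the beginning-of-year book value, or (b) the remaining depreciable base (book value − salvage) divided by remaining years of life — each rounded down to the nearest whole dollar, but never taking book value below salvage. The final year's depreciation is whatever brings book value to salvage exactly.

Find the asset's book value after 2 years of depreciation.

$15,291

Depreciable base = $137,611 − $12,900 = $124,711.
Year 1: DB = ⌊$137,611 × 200%/3⌋ = $91,740; SL = ⌊$124,711/3⌋ = $41,570 → take DB $91,740. Book value $45,871.
Year 2: DB = ⌊$45,871 × 200%/3⌋ = $30,580; SL = ⌊$32,971/2⌋ = $16,485 → take DB $30,580. Book value $15,291.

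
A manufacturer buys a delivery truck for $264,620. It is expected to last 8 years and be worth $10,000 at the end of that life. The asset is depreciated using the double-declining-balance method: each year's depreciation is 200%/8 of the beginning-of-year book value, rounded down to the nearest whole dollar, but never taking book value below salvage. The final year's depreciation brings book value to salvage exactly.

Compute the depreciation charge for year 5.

$20,932

Depreciable base = $264,620 − $10,000 = $254,620.
Year 1: ⌊$264,620 × 200%/8⌋ = $66,155. Book value $198,465.
Year 2: ⌊$198,465 × 200%/8⌋ = $49,616. Book value $148,849.
Year 3: ⌊$148,849 × 200%/8⌋ = $37,212. Book value $111,637.
Year 4: ⌊$111,637 × 200%/8⌋ = $27,909. Book value $83,728.
Year 5: ⌊$83,728 × 200%/8⌋ = $20,932. Book value $62,796.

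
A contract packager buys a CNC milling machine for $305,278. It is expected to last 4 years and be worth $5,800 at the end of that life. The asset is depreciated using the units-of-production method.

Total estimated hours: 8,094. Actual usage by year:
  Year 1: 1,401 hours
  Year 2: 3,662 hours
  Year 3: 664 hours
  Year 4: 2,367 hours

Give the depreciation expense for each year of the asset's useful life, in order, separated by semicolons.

Depreciable base = $305,278 − $5,800 = $299,478.
Rate = $299,478 / 8,094 hours = $37 per hour.
Year 1: 1,401 × $37 = $51,837. Book value $253,441.
Year 2: 3,662 × $37 = $135,494. Book value $117,947.
Year 3: 664 × $37 = $24,568. Book value $93,379.
Year 4: 2,367 × $37 = $87,579. Book value $5,800.

$51,837; $135,494; $24,568; $87,579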